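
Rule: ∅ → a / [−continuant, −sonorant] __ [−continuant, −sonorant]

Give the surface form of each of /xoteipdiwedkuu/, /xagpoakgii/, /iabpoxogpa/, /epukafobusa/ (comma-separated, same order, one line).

/xoteipdiwedkuu/: /p/ and /d/ form a stop–stop cluster, so [a] is inserted between them. /d/ and /k/ form a stop–stop cluster, so [a] is inserted between them. → [xoteipadiwedakuu].
/xagpoakgii/: /g/ and /p/ form a stop–stop cluster, so [a] is inserted between them. /k/ and /g/ form a stop–stop cluster, so [a] is inserted between them. → [xagapoakagii].
/iabpoxogpa/: /b/ and /p/ form a stop–stop cluster, so [a] is inserted between them. /g/ and /p/ form a stop–stop cluster, so [a] is inserted between them. → [iabapoxogapa].
/epukafobusa/: the rule's environment is not met; surfaces unchanged as [epukafobusa].

xoteipadiwedakuu, xagapoakagii, iabapoxogapa, epukafobusa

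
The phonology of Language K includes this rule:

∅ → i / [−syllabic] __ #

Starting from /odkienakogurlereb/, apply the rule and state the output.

odkienakogurlerebi

the form ends in the consonant /b/, so [i] is inserted word-finally.
Surface form: [odkienakogurlerebi].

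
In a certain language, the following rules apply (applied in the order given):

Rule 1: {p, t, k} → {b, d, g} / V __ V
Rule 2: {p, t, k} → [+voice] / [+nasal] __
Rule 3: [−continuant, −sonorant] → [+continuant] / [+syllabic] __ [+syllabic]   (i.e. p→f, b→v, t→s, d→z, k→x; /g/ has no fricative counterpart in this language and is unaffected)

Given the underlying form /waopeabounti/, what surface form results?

waoveavoundi

Rule 1 (intervocalic voicing): /p/ is a voiceless stop between vowels /o/ and /e/, so it voices to [b]. /waopeabounti/ → waobeabounti.
Rule 2 (post-nasal voicing): /t/ is a voiceless stop immediately after the nasal /n/, so it voices to [d]. /waobeabounti/ → waobeaboundi.
Rule 3 (intervocalic spirantization): /b/ is a stop between vowels /o/ and /e/, so it spirantizes to the fricative [v]. /b/ is a stop between vowels /a/ and /o/, so it spirantizes to the fricative [v]. /waobeaboundi/ → waoveavoundi.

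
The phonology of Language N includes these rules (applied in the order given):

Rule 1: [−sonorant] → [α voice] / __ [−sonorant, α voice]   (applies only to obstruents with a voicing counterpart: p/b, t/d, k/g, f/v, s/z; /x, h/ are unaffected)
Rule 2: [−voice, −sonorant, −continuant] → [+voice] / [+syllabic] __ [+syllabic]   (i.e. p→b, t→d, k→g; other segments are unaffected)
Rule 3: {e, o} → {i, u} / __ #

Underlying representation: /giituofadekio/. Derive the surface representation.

giiduofadegiu

Rule 1 (regressive voicing assimilation): no segment meets the environment; /giituofadekio/ is unchanged.
Rule 2 (intervocalic voicing): /t/ is a voiceless stop between vowels /i/ and /u/, so it voices to [d]. /k/ is a voiceless stop between vowels /e/ and /i/, so it voices to [g]. /giituofadekio/ → giiduofadegio.
Rule 3 (final vowel raising): /o/ is a mid vowel in word-final position, so it raises to [u]. /giiduofadegio/ → giiduofadegiu.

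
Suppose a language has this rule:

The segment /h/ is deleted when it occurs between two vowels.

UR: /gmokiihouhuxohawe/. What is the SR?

/h/ occurs between vowels /i/ and /o/, so it deletes.
/h/ occurs between vowels /u/ and /u/, so it deletes.
/h/ occurs between vowels /o/ and /a/, so it deletes.
Surface form: [gmokiiouuxoawe].

gmokiiouuxoawe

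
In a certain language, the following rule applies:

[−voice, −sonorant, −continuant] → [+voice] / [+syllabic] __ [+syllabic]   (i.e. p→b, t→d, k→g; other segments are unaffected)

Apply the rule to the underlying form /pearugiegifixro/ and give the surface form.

No segment of /pearugiegifixro/ meets the structural description of the rule, so the form surfaces unchanged.

pearugiegifixro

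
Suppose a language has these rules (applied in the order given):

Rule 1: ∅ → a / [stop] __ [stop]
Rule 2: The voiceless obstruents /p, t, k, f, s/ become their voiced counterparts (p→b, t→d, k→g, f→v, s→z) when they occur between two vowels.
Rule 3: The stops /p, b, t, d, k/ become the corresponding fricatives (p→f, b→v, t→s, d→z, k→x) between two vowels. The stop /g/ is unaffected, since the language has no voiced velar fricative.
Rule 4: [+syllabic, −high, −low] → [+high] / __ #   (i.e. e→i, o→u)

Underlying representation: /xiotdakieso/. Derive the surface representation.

xiozazagiezu

Rule 1 (stop-cluster a-epenthesis): /t/ and /d/ form a stop–stop cluster, so [a] is inserted between them. /xiotdakieso/ → xiotadakieso.
Rule 2 (intervocalic voicing): /t/ is a voiceless obstruent between vowels /o/ and /a/, so it voices to [d]. /k/ is a voiceless obstruent between vowels /a/ and /i/, so it voices to [g]. /s/ is a voiceless obstruent between vowels /e/ and /o/, so it voices to [z]. /xiotadakieso/ → xiodadagiezo.
Rule 3 (intervocalic spirantization): /d/ is a stop between vowels /o/ and /a/, so it spirantizes to the fricative [z]. /d/ is a stop between vowels /a/ and /a/, so it spirantizes to the fricative [z]. /xiodadagiezo/ → xiozazagiezo.
Rule 4 (final vowel raising): /o/ is a mid vowel in word-final position, so it raises to [u]. /xiozazagiezo/ → xiozazagiezu.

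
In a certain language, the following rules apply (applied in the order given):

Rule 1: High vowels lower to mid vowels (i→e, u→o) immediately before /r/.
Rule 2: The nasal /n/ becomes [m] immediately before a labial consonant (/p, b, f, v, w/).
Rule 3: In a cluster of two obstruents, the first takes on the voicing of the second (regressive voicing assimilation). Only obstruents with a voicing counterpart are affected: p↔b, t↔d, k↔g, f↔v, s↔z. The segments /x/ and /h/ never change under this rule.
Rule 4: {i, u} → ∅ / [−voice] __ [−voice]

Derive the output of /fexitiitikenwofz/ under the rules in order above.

fextiitkemwovz

Rule 1 (pre-rhotic lowering): no segment meets the environment; /fexitiitikenwofz/ is unchanged.
Rule 2 (nasal place assimilation): /n/ precedes the labial consonant /w/, so it assimilates in place to [m]. /fexitiitikenwofz/ → fexitiitikemwofz.
Rule 3 (regressive voicing assimilation): /f/ precedes the voiced obstruent /z/, so it voices to [v] by assimilation. /fexitiitikemwofz/ → fexitiitikemwovz.
Rule 4 (high vowel syncope): /i/ is a high vowel flanked by voiceless consonants /x/ and /t/, so it deletes. /i/ is a high vowel flanked by voiceless consonants /t/ and /k/, so it deletes. /fexitiitikemwovz/ → fextiitkemwovz.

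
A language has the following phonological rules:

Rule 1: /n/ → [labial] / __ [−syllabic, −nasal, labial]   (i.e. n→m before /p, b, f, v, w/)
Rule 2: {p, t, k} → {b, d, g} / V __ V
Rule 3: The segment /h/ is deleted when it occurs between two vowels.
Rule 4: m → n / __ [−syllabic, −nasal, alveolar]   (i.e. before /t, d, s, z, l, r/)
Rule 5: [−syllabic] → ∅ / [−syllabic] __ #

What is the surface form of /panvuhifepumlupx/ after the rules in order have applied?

Rule 1 (nasal place assimilation): /n/ precedes the labial consonant /v/, so it assimilates in place to [m]. /panvuhifepumlupx/ → pamvuhifepumlupx.
Rule 2 (intervocalic voicing): /p/ is a voiceless stop between vowels /e/ and /u/, so it voices to [b]. /pamvuhifepumlupx/ → pamvuhifebumlupx.
Rule 3 (intervocalic h-deletion): /h/ occurs between vowels /u/ and /i/, so it deletes. /pamvuhifebumlupx/ → pamvuifebumlupx.
Rule 4 (nasal place assimilation): /m/ precedes the alveolar consonant /l/, so it assimilates in place to [n]. /pamvuifebumlupx/ → pamvuifebunlupx.
Rule 5 (final cluster simplification): /x/ is the second consonant of a word-final cluster /px/, so it deletes. /pamvuifebunlupx/ → pamvuifebunlup.

pamvuifebunlup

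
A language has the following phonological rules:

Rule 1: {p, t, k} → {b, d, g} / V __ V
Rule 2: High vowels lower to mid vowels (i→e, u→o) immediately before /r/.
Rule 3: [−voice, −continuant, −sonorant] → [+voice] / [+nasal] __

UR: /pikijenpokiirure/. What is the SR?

pigijenbogierore

Rule 1 (intervocalic voicing): /k/ is a voiceless stop between vowels /i/ and /i/, so it voices to [g]. /k/ is a voiceless stop between vowels /o/ and /i/, so it voices to [g]. /pikijenpokiirure/ → pigijenpogiirure.
Rule 2 (pre-rhotic lowering): /i/ is a high vowel immediately before /r/, so it lowers to [e]. /u/ is a high vowel immediately before /r/, so it lowers to [o]. /pigijenpogiirure/ → pigijenpogierore.
Rule 3 (post-nasal voicing): /p/ is a voiceless stop immediately after the nasal /n/, so it voices to [b]. /pigijenpogierore/ → pigijenbogierore.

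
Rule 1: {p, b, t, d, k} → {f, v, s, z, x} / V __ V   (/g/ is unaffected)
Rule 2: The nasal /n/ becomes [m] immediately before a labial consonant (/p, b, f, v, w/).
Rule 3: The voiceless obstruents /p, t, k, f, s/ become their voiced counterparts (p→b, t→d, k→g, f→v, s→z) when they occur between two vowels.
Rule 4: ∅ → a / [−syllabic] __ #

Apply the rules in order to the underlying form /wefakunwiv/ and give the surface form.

wevaxumwiva

Rule 1 (intervocalic spirantization): /k/ is a stop between vowels /a/ and /u/, so it spirantizes to the fricative [x]. /wefakunwiv/ → wefaxunwiv.
Rule 2 (nasal place assimilation): /n/ precedes the labial consonant /w/, so it assimilates in place to [m]. /wefaxunwiv/ → wefaxumwiv.
Rule 3 (intervocalic voicing): /f/ is a voiceless obstruent between vowels /e/ and /a/, so it voices to [v]. /wefaxumwiv/ → wevaxumwiv.
Rule 4 (final a-epenthesis): the form ends in the consonant /v/, so [a] is inserted word-finally. /wevaxumwiv/ → wevaxumwiva.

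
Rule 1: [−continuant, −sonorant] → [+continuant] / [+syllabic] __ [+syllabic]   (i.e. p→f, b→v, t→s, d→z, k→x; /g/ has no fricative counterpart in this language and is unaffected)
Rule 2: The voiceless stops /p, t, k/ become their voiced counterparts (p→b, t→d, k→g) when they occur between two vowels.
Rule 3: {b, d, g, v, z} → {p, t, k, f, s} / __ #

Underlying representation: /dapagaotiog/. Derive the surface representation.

Rule 1 (intervocalic spirantization): /p/ is a stop between vowels /a/ and /a/, so it spirantizes to the fricative [f]. /t/ is a stop between vowels /o/ and /i/, so it spirantizes to the fricative [s]. /dapagaotiog/ → dafagaosiog.
Rule 2 (intervocalic voicing): no segment meets the environment; /dafagaosiog/ is unchanged.
Rule 3 (final devoicing): /g/ is a voiced obstruent in word-final position, so it devoices to [k]. /dafagaosiog/ → dafagaosiok.

dafagaosiok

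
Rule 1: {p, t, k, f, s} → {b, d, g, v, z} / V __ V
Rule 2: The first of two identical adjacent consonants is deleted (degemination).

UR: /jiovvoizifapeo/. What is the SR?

Rule 1 (intervocalic voicing): /f/ is a voiceless obstruent between vowels /i/ and /a/, so it voices to [v]. /p/ is a voiceless obstruent between vowels /a/ and /e/, so it voices to [b]. /jiovvoizifapeo/ → jiovvoizivabeo.
Rule 2 (degemination): /vv/ is a geminate; the first /v/ deletes. /jiovvoizivabeo/ → jiovoizivabeo.

jiovoizivabeo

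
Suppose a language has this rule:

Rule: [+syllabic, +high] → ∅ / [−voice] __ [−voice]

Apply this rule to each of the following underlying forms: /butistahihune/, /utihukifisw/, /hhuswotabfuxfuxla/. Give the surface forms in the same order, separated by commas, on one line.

/butistahihune/: /i/ is a high vowel flanked by voiceless consonants /t/ and /s/, so it deletes. /i/ is a high vowel flanked by voiceless consonants /h/ and /h/, so it deletes. → [butstahhune].
/utihukifisw/: /i/ is a high vowel flanked by voiceless consonants /t/ and /h/, so it deletes. /u/ is a high vowel flanked by voiceless consonants /h/ and /k/, so it deletes. /i/ is a high vowel flanked by voiceless consonants /k/ and /f/, so it deletes. /i/ is a high vowel flanked by voiceless consonants /f/ and /s/, so it deletes. → [uthkfsw].
/hhuswotabfuxfuxla/: /u/ is a high vowel flanked by voiceless consonants /h/ and /s/, so it deletes. /u/ is a high vowel flanked by voiceless consonants /f/ and /x/, so it deletes. /u/ is a high vowel flanked by voiceless consonants /f/ and /x/, so it deletes. → [hhswotabfxfxla].

butstahhune, uthkfsw, hhswotabfxfxla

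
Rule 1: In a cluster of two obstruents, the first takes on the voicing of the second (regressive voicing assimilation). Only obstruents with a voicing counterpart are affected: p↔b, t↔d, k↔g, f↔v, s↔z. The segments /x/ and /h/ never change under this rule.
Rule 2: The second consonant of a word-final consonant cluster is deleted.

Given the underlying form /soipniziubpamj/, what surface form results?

soipniziuppam

Rule 1 (regressive voicing assimilation): /b/ precedes the voiceless obstruent /p/, so it devoices to [p] by assimilation. /soipniziubpamj/ → soipniziuppamj.
Rule 2 (final cluster simplification): /j/ is the second consonant of a word-final cluster /mj/, so it deletes. /soipniziuppamj/ → soipniziuppam.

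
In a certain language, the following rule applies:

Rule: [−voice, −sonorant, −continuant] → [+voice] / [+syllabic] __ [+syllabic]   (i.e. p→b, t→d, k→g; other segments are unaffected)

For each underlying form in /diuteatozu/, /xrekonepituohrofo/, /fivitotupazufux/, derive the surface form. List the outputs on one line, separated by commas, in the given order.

/diuteatozu/: /t/ is a voiceless stop between vowels /u/ and /e/, so it voices to [d]. /t/ is a voiceless stop between vowels /a/ and /o/, so it voices to [d]. → [diudeadozu].
/xrekonepituohrofo/: /k/ is a voiceless stop between vowels /e/ and /o/, so it voices to [g]. /p/ is a voiceless stop between vowels /e/ and /i/, so it voices to [b]. /t/ is a voiceless stop between vowels /i/ and /u/, so it voices to [d]. → [xregonebiduohrofo].
/fivitotupazufux/: /t/ is a voiceless stop between vowels /i/ and /o/, so it voices to [d]. /t/ is a voiceless stop between vowels /o/ and /u/, so it voices to [d]. /p/ is a voiceless stop between vowels /u/ and /a/, so it voices to [b]. → [fividodubazufux].

diudeadozu, xregonebiduohrofo, fividodubazufux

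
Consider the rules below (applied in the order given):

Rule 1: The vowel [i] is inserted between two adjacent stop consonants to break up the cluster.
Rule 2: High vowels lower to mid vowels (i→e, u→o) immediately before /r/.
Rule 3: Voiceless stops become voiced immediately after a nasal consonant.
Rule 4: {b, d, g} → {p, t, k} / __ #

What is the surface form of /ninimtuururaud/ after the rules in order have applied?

ninimduororaut

Rule 1 (stop-cluster i-epenthesis): no segment meets the environment; /ninimtuururaud/ is unchanged.
Rule 2 (pre-rhotic lowering): /u/ is a high vowel immediately before /r/, so it lowers to [o]. /u/ is a high vowel immediately before /r/, so it lowers to [o]. /ninimtuururaud/ → ninimtuororaud.
Rule 3 (post-nasal voicing): /t/ is a voiceless stop immediately after the nasal /m/, so it voices to [d]. /ninimtuororaud/ → ninimduororaud.
Rule 4 (final devoicing): /d/ is a voiced stop in word-final position, so it devoices to [t]. /ninimduororaud/ → ninimduororaut.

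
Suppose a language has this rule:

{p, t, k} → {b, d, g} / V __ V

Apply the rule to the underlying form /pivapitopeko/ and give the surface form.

Scanning /pivapitopeko/: /p/ at position 1 is not in the conditioning environment; /p/ is a voiceless stop between vowels /a/ and /i/, so it voices to [b]; /t/ is a voiceless stop between vowels /i/ and /o/, so it voices to [d]; /p/ is a voiceless stop between vowels /o/ and /e/, so it voices to [b]; /k/ is a voiceless stop between vowels /e/ and /o/, so it voices to [g].
Result: [pivabidobego].

pivabidobego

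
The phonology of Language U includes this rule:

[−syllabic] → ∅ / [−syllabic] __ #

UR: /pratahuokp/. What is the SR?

pratahuok

/p/ is the second consonant of a word-final cluster /kp/, so it deletes.
The other instances of /p/, /r/, /t/, /h/, /k/ do not occur in the required environment and remain unchanged.
Surface form: [pratahuok].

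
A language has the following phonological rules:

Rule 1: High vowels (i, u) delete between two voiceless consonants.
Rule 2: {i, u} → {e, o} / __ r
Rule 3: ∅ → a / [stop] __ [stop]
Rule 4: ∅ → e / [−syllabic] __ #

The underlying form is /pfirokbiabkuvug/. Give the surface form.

pferokabiabakuvuge

Rule 1 (high vowel syncope): no segment meets the environment; /pfirokbiabkuvug/ is unchanged.
Rule 2 (pre-rhotic lowering): /i/ is a high vowel immediately before /r/, so it lowers to [e]. /pfirokbiabkuvug/ → pferokbiabkuvug.
Rule 3 (stop-cluster a-epenthesis): /k/ and /b/ form a stop–stop cluster, so [a] is inserted between them. /b/ and /k/ form a stop–stop cluster, so [a] is inserted between them. /pferokbiabkuvug/ → pferokabiabakuvug.
Rule 4 (final e-epenthesis): the form ends in the consonant /g/, so [e] is inserted word-finally. /pferokabiabakuvug/ → pferokabiabakuvuge.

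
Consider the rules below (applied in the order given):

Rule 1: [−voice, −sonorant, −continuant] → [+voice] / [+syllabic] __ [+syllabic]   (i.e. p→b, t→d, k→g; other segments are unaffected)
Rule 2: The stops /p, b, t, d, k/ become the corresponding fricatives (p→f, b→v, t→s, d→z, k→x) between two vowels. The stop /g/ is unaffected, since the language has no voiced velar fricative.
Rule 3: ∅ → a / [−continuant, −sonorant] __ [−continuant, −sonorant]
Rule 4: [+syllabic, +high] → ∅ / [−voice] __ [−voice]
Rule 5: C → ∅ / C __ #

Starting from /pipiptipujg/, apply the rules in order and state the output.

Rule 1 (intervocalic voicing): /p/ is a voiceless stop between vowels /i/ and /i/, so it voices to [b]. /p/ is a voiceless stop between vowels /i/ and /u/, so it voices to [b]. /pipiptipujg/ → pibiptibujg.
Rule 2 (intervocalic spirantization): /b/ is a stop between vowels /i/ and /i/, so it spirantizes to the fricative [v]. /b/ is a stop between vowels /i/ and /u/, so it spirantizes to the fricative [v]. /pibiptibujg/ → piviptivujg.
Rule 3 (stop-cluster a-epenthesis): /p/ and /t/ form a stop–stop cluster, so [a] is inserted between them. /piviptivujg/ → pivipativujg.
Rule 4 (high vowel syncope): no segment meets the environment; /pivipativujg/ is unchanged.
Rule 5 (final cluster simplification): /g/ is the second consonant of a word-final cluster /jg/, so it deletes. /pivipativujg/ → pivipativuj.

pivipativuj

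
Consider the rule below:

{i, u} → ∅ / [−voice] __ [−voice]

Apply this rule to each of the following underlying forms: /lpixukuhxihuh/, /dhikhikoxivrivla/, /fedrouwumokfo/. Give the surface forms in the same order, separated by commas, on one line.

/lpixukuhxihuh/: /i/ is a high vowel flanked by voiceless consonants /p/ and /x/, so it deletes. /u/ is a high vowel flanked by voiceless consonants /x/ and /k/, so it deletes. /u/ is a high vowel flanked by voiceless consonants /k/ and /h/, so it deletes. /i/ is a high vowel flanked by voiceless consonants /x/ and /h/, so it deletes. /u/ is a high vowel flanked by voiceless consonants /h/ and /h/, so it deletes. → [lpxkhxhh].
/dhikhikoxivrivla/: /i/ is a high vowel flanked by voiceless consonants /h/ and /k/, so it deletes. /i/ is a high vowel flanked by voiceless consonants /h/ and /k/, so it deletes. → [dhkhkoxivrivla].
/fedrouwumokfo/: the rule's environment is not met; surfaces unchanged as [fedrouwumokfo].

lpxkhxhh, dhkhkoxivrivla, fedrouwumokfo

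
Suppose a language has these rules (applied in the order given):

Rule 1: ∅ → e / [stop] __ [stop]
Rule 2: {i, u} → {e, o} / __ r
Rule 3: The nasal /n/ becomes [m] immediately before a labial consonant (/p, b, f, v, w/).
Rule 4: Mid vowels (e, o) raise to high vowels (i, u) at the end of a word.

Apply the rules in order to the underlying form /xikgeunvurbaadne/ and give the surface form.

Rule 1 (stop-cluster e-epenthesis): /k/ and /g/ form a stop–stop cluster, so [e] is inserted between them. /xikgeunvurbaadne/ → xikegeunvurbaadne.
Rule 2 (pre-rhotic lowering): /u/ is a high vowel immediately before /r/, so it lowers to [o]. /xikegeunvurbaadne/ → xikegeunvorbaadne.
Rule 3 (nasal place assimilation): /n/ precedes the labial consonant /v/, so it assimilates in place to [m]. /xikegeunvorbaadne/ → xikegeumvorbaadne.
Rule 4 (final vowel raising): /e/ is a mid vowel in word-final position, so it raises to [i]. /xikegeumvorbaadne/ → xikegeumvorbaadni.

xikegeumvorbaadni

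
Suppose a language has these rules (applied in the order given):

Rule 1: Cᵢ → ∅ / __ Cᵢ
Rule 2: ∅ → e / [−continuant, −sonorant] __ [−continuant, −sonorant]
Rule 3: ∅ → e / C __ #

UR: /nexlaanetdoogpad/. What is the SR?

nexlaanetedoogepade

Rule 1 (degemination): no segment meets the environment; /nexlaanetdoogpad/ is unchanged.
Rule 2 (stop-cluster e-epenthesis): /t/ and /d/ form a stop–stop cluster, so [e] is inserted between them. /g/ and /p/ form a stop–stop cluster, so [e] is inserted between them. /nexlaanetdoogpad/ → nexlaanetedoogepad.
Rule 3 (final e-epenthesis): the form ends in the consonant /d/, so [e] is inserted word-finally. /nexlaanetedoogepad/ → nexlaanetedoogepade.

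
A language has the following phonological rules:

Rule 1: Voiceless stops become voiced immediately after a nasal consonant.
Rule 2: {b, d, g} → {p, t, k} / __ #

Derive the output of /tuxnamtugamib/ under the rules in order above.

tuxnamdugamip

Rule 1 (post-nasal voicing): /t/ is a voiceless stop immediately after the nasal /m/, so it voices to [d]. /tuxnamtugamib/ → tuxnamdugamib.
Rule 2 (final devoicing): /b/ is a voiced stop in word-final position, so it devoices to [p]. /tuxnamdugamib/ → tuxnamdugamip.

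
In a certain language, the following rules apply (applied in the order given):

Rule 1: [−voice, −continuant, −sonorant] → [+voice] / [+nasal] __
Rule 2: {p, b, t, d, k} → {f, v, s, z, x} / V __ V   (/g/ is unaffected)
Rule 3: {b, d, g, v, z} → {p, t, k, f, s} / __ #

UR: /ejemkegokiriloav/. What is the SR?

ejemgegoxiriloaf

Rule 1 (post-nasal voicing): /k/ is a voiceless stop immediately after the nasal /m/, so it voices to [g]. /ejemkegokiriloav/ → ejemgegokiriloav.
Rule 2 (intervocalic spirantization): /k/ is a stop between vowels /o/ and /i/, so it spirantizes to the fricative [x]. /ejemgegokiriloav/ → ejemgegoxiriloav.
Rule 3 (final devoicing): /v/ is a voiced obstruent in word-final position, so it devoices to [f]. /ejemgegoxiriloav/ → ejemgegoxiriloaf.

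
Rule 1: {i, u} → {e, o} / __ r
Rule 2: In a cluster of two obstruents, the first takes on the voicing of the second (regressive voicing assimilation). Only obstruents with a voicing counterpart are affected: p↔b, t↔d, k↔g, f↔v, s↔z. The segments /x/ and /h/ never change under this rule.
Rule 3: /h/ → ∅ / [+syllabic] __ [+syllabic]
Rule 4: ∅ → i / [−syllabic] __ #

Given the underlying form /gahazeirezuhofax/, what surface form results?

gaazeerezuofaxi

Rule 1 (pre-rhotic lowering): /i/ is a high vowel immediately before /r/, so it lowers to [e]. /gahazeirezuhofax/ → gahazeerezuhofax.
Rule 2 (regressive voicing assimilation): no segment meets the environment; /gahazeerezuhofax/ is unchanged.
Rule 3 (intervocalic h-deletion): /h/ occurs between vowels /a/ and /a/, so it deletes. /h/ occurs between vowels /u/ and /o/, so it deletes. /gahazeerezuhofax/ → gaazeerezuofax.
Rule 4 (final i-epenthesis): the form ends in the consonant /x/, so [i] is inserted word-finally. /gaazeerezuofax/ → gaazeerezuofaxi.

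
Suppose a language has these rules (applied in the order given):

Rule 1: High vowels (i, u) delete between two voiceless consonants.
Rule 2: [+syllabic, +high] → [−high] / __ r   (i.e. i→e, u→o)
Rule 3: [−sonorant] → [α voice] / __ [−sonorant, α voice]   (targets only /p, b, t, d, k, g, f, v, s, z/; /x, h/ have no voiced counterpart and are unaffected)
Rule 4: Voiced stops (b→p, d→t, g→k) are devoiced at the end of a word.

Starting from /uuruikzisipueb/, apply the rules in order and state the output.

uoruigzispuep

Rule 1 (high vowel syncope): /i/ is a high vowel flanked by voiceless consonants /s/ and /p/, so it deletes. /uuruikzisipueb/ → uuruikzispueb.
Rule 2 (pre-rhotic lowering): /u/ is a high vowel immediately before /r/, so it lowers to [o]. /uuruikzispueb/ → uoruikzispueb.
Rule 3 (regressive voicing assimilation): /k/ precedes the voiced obstruent /z/, so it voices to [g] by assimilation. /uoruikzispueb/ → uoruigzispueb.
Rule 4 (final devoicing): /b/ is a voiced stop in word-final position, so it devoices to [p]. /uoruigzispueb/ → uoruigzispuep.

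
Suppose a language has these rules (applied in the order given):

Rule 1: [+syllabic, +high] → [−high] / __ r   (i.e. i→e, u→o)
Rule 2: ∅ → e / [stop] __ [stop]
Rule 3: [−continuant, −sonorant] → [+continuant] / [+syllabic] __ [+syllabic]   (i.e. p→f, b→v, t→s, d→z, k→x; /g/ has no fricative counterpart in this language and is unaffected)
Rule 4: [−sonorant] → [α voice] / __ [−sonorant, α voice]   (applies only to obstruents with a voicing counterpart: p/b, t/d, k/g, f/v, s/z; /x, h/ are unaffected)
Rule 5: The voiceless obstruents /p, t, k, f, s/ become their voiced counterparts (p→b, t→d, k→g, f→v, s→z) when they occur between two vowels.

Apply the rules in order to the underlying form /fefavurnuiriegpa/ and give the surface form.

fevavornueriegeva

Rule 1 (pre-rhotic lowering): /u/ is a high vowel immediately before /r/, so it lowers to [o]. /i/ is a high vowel immediately before /r/, so it lowers to [e]. /fefavurnuiriegpa/ → fefavornueriegpa.
Rule 2 (stop-cluster e-epenthesis): /g/ and /p/ form a stop–stop cluster, so [e] is inserted between them. /fefavornueriegpa/ → fefavornueriegepa.
Rule 3 (intervocalic spirantization): /p/ is a stop between vowels /e/ and /a/, so it spirantizes to the fricative [f]. /fefavornueriegepa/ → fefavornueriegefa.
Rule 4 (regressive voicing assimilation): no segment meets the environment; /fefavornueriegefa/ is unchanged.
Rule 5 (intervocalic voicing): /f/ is a voiceless obstruent between vowels /e/ and /a/, so it voices to [v]. /f/ is a voiceless obstruent between vowels /e/ and /a/, so it voices to [v]. /fefavornueriegefa/ → fevavornueriegeva.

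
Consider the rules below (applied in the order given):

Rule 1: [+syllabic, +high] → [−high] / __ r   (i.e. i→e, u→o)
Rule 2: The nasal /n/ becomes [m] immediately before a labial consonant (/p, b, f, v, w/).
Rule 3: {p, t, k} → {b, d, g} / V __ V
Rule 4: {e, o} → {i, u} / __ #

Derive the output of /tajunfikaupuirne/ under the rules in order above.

Rule 1 (pre-rhotic lowering): /i/ is a high vowel immediately before /r/, so it lowers to [e]. /tajunfikaupuirne/ → tajunfikaupuerne.
Rule 2 (nasal place assimilation): /n/ precedes the labial consonant /f/, so it assimilates in place to [m]. /tajunfikaupuerne/ → tajumfikaupuerne.
Rule 3 (intervocalic voicing): /k/ is a voiceless stop between vowels /i/ and /a/, so it voices to [g]. /p/ is a voiceless stop between vowels /u/ and /u/, so it voices to [b]. /tajumfikaupuerne/ → tajumfigaubuerne.
Rule 4 (final vowel raising): /e/ is a mid vowel in word-final position, so it raises to [i]. /tajumfigaubuerne/ → tajumfigaubuerni.

tajumfigaubuerni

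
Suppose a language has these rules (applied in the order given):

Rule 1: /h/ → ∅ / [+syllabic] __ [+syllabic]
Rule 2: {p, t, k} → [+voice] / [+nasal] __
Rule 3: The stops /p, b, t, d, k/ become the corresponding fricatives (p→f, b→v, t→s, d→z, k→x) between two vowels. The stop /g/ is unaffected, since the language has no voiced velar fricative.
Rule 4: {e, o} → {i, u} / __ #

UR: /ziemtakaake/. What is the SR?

Rule 1 (intervocalic h-deletion): no segment meets the environment; /ziemtakaake/ is unchanged.
Rule 2 (post-nasal voicing): /t/ is a voiceless stop immediately after the nasal /m/, so it voices to [d]. /ziemtakaake/ → ziemdakaake.
Rule 3 (intervocalic spirantization): /k/ is a stop between vowels /a/ and /a/, so it spirantizes to the fricative [x]. /k/ is a stop between vowels /a/ and /e/, so it spirantizes to the fricative [x]. /ziemdakaake/ → ziemdaxaaxe.
Rule 4 (final vowel raising): /e/ is a mid vowel in word-final position, so it raises to [i]. /ziemdaxaaxe/ → ziemdaxaaxi.

ziemdaxaaxi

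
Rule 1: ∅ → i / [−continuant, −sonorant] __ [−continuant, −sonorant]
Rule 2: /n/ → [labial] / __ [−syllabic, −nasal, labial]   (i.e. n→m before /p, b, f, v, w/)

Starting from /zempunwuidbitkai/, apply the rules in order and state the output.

Rule 1 (stop-cluster i-epenthesis): /d/ and /b/ form a stop–stop cluster, so [i] is inserted between them. /t/ and /k/ form a stop–stop cluster, so [i] is inserted between them. /zempunwuidbitkai/ → zempunwuidibitikai.
Rule 2 (nasal place assimilation): /n/ precedes the labial consonant /w/, so it assimilates in place to [m]. /zempunwuidibitikai/ → zempumwuidibitikai.

zempumwuidibitikai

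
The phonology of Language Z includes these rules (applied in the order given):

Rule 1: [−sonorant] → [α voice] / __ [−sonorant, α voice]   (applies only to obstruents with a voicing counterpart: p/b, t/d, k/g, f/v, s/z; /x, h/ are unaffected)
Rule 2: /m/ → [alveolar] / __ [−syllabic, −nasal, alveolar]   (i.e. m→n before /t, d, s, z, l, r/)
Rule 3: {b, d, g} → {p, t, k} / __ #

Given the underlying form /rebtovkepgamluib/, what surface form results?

reptofkebganluip

Rule 1 (regressive voicing assimilation): /b/ precedes the voiceless obstruent /t/, so it devoices to [p] by assimilation. /v/ precedes the voiceless obstruent /k/, so it devoices to [f] by assimilation. /p/ precedes the voiced obstruent /g/, so it voices to [b] by assimilation. /rebtovkepgamluib/ → reptofkebgamluib.
Rule 2 (nasal place assimilation): /m/ precedes the alveolar consonant /l/, so it assimilates in place to [n]. /reptofkebgamluib/ → reptofkebganluib.
Rule 3 (final devoicing): /b/ is a voiced stop in word-final position, so it devoices to [p]. /reptofkebganluib/ → reptofkebganluip.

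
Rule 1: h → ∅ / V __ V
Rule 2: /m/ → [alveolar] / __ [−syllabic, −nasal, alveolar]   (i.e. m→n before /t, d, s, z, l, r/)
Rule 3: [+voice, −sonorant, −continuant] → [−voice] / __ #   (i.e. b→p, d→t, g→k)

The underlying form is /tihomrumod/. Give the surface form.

tionrumot

Rule 1 (intervocalic h-deletion): /h/ occurs between vowels /i/ and /o/, so it deletes. /tihomrumod/ → tiomrumod.
Rule 2 (nasal place assimilation): /m/ precedes the alveolar consonant /r/, so it assimilates in place to [n]. /tiomrumod/ → tionrumod.
Rule 3 (final devoicing): /d/ is a voiced stop in word-final position, so it devoices to [t]. /tionrumod/ → tionrumot.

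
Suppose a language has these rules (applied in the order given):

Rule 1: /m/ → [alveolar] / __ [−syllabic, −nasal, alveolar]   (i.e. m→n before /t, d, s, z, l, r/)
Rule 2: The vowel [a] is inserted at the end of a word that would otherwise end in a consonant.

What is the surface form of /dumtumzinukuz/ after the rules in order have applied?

Rule 1 (nasal place assimilation): /m/ precedes the alveolar consonant /t/, so it assimilates in place to [n]. /m/ precedes the alveolar consonant /z/, so it assimilates in place to [n]. /dumtumzinukuz/ → duntunzinukuz.
Rule 2 (final a-epenthesis): the form ends in the consonant /z/, so [a] is inserted word-finally. /duntunzinukuz/ → duntunzinukuza.

duntunzinukuza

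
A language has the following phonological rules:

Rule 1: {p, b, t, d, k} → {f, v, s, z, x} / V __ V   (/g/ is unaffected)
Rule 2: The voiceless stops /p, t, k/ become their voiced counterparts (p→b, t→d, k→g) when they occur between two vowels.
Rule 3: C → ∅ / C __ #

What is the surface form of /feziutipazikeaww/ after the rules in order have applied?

feziusifazixeaw

Rule 1 (intervocalic spirantization): /t/ is a stop between vowels /u/ and /i/, so it spirantizes to the fricative [s]. /p/ is a stop between vowels /i/ and /a/, so it spirantizes to the fricative [f]. /k/ is a stop between vowels /i/ and /e/, so it spirantizes to the fricative [x]. /feziutipazikeaww/ → feziusifazixeaww.
Rule 2 (intervocalic voicing): no segment meets the environment; /feziusifazixeaww/ is unchanged.
Rule 3 (final cluster simplification): /w/ is the second consonant of a word-final cluster /ww/, so it deletes. /feziusifazixeaww/ → feziusifazixeaw.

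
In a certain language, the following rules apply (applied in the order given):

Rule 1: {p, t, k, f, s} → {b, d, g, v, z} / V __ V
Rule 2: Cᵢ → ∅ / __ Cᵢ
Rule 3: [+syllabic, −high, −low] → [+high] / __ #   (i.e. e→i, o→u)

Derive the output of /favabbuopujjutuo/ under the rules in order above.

favabuobujuduu

Rule 1 (intervocalic voicing): /p/ is a voiceless obstruent between vowels /o/ and /u/, so it voices to [b]. /t/ is a voiceless obstruent between vowels /u/ and /u/, so it voices to [d]. /favabbuopujjutuo/ → favabbuobujjuduo.
Rule 2 (degemination): /bb/ is a geminate; the first /b/ deletes. /jj/ is a geminate; the first /j/ deletes. /favabbuobujjuduo/ → favabuobujuduo.
Rule 3 (final vowel raising): /o/ is a mid vowel in word-final position, so it raises to [u]. /favabuobujuduo/ → favabuobujuduu.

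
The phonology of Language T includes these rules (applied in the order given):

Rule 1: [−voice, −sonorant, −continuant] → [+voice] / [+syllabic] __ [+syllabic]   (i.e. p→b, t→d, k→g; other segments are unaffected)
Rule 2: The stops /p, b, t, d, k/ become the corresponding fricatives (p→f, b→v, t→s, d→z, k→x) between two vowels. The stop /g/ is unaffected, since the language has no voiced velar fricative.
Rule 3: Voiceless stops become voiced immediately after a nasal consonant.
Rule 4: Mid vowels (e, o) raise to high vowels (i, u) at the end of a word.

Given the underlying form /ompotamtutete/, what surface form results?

Rule 1 (intervocalic voicing): /t/ is a voiceless stop between vowels /o/ and /a/, so it voices to [d]. /t/ is a voiceless stop between vowels /u/ and /e/, so it voices to [d]. /t/ is a voiceless stop between vowels /e/ and /e/, so it voices to [d]. /ompotamtutete/ → ompodamtudede.
Rule 2 (intervocalic spirantization): /d/ is a stop between vowels /o/ and /a/, so it spirantizes to the fricative [z]. /d/ is a stop between vowels /u/ and /e/, so it spirantizes to the fricative [z]. /d/ is a stop between vowels /e/ and /e/, so it spirantizes to the fricative [z]. /ompodamtudede/ → ompozamtuzeze.
Rule 3 (post-nasal voicing): /p/ is a voiceless stop immediately after the nasal /m/, so it voices to [b]. /t/ is a voiceless stop immediately after the nasal /m/, so it voices to [d]. /ompozamtuzeze/ → ombozamduzeze.
Rule 4 (final vowel raising): /e/ is a mid vowel in word-final position, so it raises to [i]. /ombozamduzeze/ → ombozamduzezi.

ombozamduzezi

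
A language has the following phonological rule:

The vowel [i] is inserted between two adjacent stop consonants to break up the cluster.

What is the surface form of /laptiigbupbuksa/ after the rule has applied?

/p/ and /t/ form a stop–stop cluster, so [i] is inserted between them.
/g/ and /b/ form a stop–stop cluster, so [i] is inserted between them.
/p/ and /b/ form a stop–stop cluster, so [i] is inserted between them.
Surface form: [lapitiigibupibuksa].

lapitiigibupibuksa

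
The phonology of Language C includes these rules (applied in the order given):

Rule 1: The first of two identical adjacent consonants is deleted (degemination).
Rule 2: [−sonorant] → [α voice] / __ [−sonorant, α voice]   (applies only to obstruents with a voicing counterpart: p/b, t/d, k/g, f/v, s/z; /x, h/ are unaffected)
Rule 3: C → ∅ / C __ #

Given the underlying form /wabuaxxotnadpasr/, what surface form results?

wabuaxotnatpas

Rule 1 (degemination): /xx/ is a geminate; the first /x/ deletes. /wabuaxxotnadpasr/ → wabuaxotnadpasr.
Rule 2 (regressive voicing assimilation): /d/ precedes the voiceless obstruent /p/, so it devoices to [t] by assimilation. /wabuaxotnadpasr/ → wabuaxotnatpasr.
Rule 3 (final cluster simplification): /r/ is the second consonant of a word-final cluster /sr/, so it deletes. /wabuaxotnatpasr/ → wabuaxotnatpas.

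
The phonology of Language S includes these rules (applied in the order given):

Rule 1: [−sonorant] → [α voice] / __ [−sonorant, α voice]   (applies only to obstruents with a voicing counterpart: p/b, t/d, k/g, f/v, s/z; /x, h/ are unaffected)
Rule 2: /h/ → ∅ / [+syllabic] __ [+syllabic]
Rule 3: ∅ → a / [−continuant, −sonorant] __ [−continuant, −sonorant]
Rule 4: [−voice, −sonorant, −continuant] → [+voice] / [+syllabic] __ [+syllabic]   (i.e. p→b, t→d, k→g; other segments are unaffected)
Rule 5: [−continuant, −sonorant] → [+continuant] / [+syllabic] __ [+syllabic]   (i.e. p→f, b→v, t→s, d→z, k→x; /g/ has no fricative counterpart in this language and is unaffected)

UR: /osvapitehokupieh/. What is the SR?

Rule 1 (regressive voicing assimilation): /s/ precedes the voiced obstruent /v/, so it voices to [z] by assimilation. /osvapitehokupieh/ → ozvapitehokupieh.
Rule 2 (intervocalic h-deletion): /h/ occurs between vowels /e/ and /o/, so it deletes. /ozvapitehokupieh/ → ozvapiteokupieh.
Rule 3 (stop-cluster a-epenthesis): no segment meets the environment; /ozvapiteokupieh/ is unchanged.
Rule 4 (intervocalic voicing): /p/ is a voiceless stop between vowels /a/ and /i/, so it voices to [b]. /t/ is a voiceless stop between vowels /i/ and /e/, so it voices to [d]. /k/ is a voiceless stop between vowels /o/ and /u/, so it voices to [g]. /p/ is a voiceless stop between vowels /u/ and /i/, so it voices to [b]. /ozvapiteokupieh/ → ozvabideogubieh.
Rule 5 (intervocalic spirantization): /b/ is a stop between vowels /a/ and /i/, so it spirantizes to the fricative [v]. /d/ is a stop between vowels /i/ and /e/, so it spirantizes to the fricative [z]. /b/ is a stop between vowels /u/ and /i/, so it spirantizes to the fricative [v]. /ozvabideogubieh/ → ozvavizeoguvieh.

ozvavizeoguvieh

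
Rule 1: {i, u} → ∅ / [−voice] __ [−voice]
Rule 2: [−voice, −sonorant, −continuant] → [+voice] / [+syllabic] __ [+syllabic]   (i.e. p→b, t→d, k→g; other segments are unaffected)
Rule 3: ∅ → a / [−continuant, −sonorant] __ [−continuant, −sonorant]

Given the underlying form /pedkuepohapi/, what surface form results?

pedakuebohabi

Rule 1 (high vowel syncope): no segment meets the environment; /pedkuepohapi/ is unchanged.
Rule 2 (intervocalic voicing): /p/ is a voiceless stop between vowels /e/ and /o/, so it voices to [b]. /p/ is a voiceless stop between vowels /a/ and /i/, so it voices to [b]. /pedkuepohapi/ → pedkuebohabi.
Rule 3 (stop-cluster a-epenthesis): /d/ and /k/ form a stop–stop cluster, so [a] is inserted between them. /pedkuebohabi/ → pedakuebohabi.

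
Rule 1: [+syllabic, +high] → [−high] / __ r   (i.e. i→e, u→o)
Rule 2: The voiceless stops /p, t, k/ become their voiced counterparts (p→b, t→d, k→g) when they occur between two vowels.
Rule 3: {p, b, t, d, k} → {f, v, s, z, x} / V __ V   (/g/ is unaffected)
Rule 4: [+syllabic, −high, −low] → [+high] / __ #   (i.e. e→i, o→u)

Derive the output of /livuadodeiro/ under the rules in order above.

livuazozeeru

Rule 1 (pre-rhotic lowering): /i/ is a high vowel immediately before /r/, so it lowers to [e]. /livuadodeiro/ → livuadodeero.
Rule 2 (intervocalic voicing): no segment meets the environment; /livuadodeero/ is unchanged.
Rule 3 (intervocalic spirantization): /d/ is a stop between vowels /a/ and /o/, so it spirantizes to the fricative [z]. /d/ is a stop between vowels /o/ and /e/, so it spirantizes to the fricative [z]. /livuadodeero/ → livuazozeero.
Rule 4 (final vowel raising): /o/ is a mid vowel in word-final position, so it raises to [u]. /livuazozeero/ → livuazozeeru.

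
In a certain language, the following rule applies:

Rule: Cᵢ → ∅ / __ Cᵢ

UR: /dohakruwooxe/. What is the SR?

dohakruwooxe

No segment of /dohakruwooxe/ meets the structural description of the rule, so the form surfaces unchanged.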